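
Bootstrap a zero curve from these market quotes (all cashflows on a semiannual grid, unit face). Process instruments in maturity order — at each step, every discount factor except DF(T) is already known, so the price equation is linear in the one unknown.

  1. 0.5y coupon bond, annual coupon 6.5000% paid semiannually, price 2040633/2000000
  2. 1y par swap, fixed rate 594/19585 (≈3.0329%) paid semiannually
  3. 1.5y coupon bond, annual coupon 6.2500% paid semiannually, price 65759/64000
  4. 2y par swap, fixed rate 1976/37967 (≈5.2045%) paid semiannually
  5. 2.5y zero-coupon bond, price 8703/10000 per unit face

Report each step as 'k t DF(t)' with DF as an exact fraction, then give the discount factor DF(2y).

1 1/2 4941/5000
2 1 9703/10000
3 3/2 937/1000
4 2 2253/2500
5 5/2 8703/10000
DF(2y) = 2253/2500 ≈ 0.901200

step 1 [0.5y] bond c/2=13/400: DF=(2040633/2000000 − 13/400·(0))/(1+13/400) = 4941/5000 ≈ 0.988200
step 2 [1y] swap r/2=297/19585: DF=(1 − 297/19585·(0.988200))/(1+297/19585) = 9703/10000 ≈ 0.970300
step 3 [1.5y] bond c/2=1/32: DF=(65759/64000 − 1/32·(0.988200+0.970300))/(1+1/32) = 937/1000 ≈ 0.937000
step 4 [2y] swap r/2=988/37967: DF=(1 − 988/37967·(0.988200+0.970300+0.937000))/(1+988/37967) = 2253/2500 ≈ 0.901200
step 5 [2.5y] zero: DF = P = 8703/10000 ≈ 0.870300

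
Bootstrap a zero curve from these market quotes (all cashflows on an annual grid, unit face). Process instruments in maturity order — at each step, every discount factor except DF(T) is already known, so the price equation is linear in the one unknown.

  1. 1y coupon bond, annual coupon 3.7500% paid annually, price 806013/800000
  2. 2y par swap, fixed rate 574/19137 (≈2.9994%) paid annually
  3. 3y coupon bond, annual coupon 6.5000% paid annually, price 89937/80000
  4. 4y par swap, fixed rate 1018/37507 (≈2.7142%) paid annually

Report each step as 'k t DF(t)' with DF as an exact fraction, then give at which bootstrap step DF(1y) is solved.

step 1 [1y] bond c/1=3/80: DF=(806013/800000 − 3/80·(0))/(1+3/80) = 9711/10000 ≈ 0.971100
step 2 [2y] swap r/1=574/19137: DF=(1 − 574/19137·(0.971100))/(1+574/19137) = 4713/5000 ≈ 0.942600
step 3 [3y] bond c/1=13/200: DF=(89937/80000 − 13/200·(0.971100+0.942600))/(1+13/200) = 2347/2500 ≈ 0.938800
step 4 [4y] swap r/1=1018/37507: DF=(1 − 1018/37507·(0.971100+0.942600+0.938800))/(1+1018/37507) = 4491/5000 ≈ 0.898200

1 1 9711/10000
2 2 4713/5000
3 3 2347/2500
4 4 4491/5000
DF(1y) is solved at step 1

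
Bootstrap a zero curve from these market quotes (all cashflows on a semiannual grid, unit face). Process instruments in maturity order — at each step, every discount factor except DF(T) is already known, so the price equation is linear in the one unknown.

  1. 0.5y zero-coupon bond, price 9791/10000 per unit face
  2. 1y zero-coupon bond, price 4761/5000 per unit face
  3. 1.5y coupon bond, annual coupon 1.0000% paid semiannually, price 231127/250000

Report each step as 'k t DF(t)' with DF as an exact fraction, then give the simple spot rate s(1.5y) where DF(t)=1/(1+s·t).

1 1/2 9791/10000
2 1 4761/5000
3 3/2 9103/10000
s(1.5y) = (1/(9103/10000) − 1)/(3/2) = 598/9103 ≈ 6.5693%

step 1 [0.5y] zero: DF = P = 9791/10000 ≈ 0.979100
step 2 [1y] zero: DF = P = 4761/5000 ≈ 0.952200
step 3 [1.5y] bond c/2=1/200: DF=(231127/250000 − 1/200·(0.979100+0.952200))/(1+1/200) = 9103/10000 ≈ 0.910300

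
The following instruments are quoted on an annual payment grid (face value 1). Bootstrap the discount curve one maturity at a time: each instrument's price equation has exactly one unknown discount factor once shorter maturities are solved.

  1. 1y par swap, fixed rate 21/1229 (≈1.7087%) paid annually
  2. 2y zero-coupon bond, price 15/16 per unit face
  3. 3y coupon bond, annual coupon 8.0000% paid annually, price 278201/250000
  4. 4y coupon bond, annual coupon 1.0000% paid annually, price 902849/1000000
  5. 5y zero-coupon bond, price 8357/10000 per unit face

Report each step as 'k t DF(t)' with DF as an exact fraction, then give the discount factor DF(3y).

step 1 [1y] swap r/1=21/1229: DF=(1 − 21/1229·(0))/(1+21/1229) = 1229/1250 ≈ 0.983200
step 2 [2y] zero: DF = P = 15/16 ≈ 0.937500
step 3 [3y] bond c/1=2/25: DF=(278201/250000 − 2/25·(0.983200+0.937500))/(1+2/25) = 8881/10000 ≈ 0.888100
step 4 [4y] bond c/1=1/100: DF=(902849/1000000 − 1/100·(0.983200+0.937500+0.888100))/(1+1/100) = 8661/10000 ≈ 0.866100
step 5 [5y] zero: DF = P = 8357/10000 ≈ 0.835700

1 1 1229/1250
2 2 15/16
3 3 8881/10000
4 4 8661/10000
5 5 8357/10000
DF(3y) = 8881/10000 ≈ 0.888100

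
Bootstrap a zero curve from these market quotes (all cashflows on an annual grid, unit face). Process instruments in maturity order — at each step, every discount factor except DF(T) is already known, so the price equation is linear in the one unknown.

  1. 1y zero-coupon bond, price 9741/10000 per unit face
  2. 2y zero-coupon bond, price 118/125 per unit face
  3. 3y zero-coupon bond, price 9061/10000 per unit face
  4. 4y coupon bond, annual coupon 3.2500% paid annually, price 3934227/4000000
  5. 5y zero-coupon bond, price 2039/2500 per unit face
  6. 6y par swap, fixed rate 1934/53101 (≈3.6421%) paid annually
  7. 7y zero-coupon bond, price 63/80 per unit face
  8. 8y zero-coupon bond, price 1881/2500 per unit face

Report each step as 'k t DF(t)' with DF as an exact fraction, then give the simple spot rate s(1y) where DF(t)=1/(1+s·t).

step 1 [1y] zero: DF = P = 9741/10000 ≈ 0.974100
step 2 [2y] zero: DF = P = 118/125 ≈ 0.944000
step 3 [3y] zero: DF = P = 9061/10000 ≈ 0.906100
step 4 [4y] bond c/1=13/400: DF=(3934227/4000000 − 13/400·(0.974100+0.944000+0.906100))/(1+13/400) = 8637/10000 ≈ 0.863700
step 5 [5y] zero: DF = P = 2039/2500 ≈ 0.815600
step 6 [6y] swap r/1=1934/53101: DF=(1 − 1934/53101·(0.974100+0.944000+0.906100+0.863700+0.815600))/(1+1934/53101) = 4033/5000 ≈ 0.806600
step 7 [7y] zero: DF = P = 63/80 ≈ 0.787500
step 8 [8y] zero: DF = P = 1881/2500 ≈ 0.752400

1 1 9741/10000
2 2 118/125
3 3 9061/10000
4 4 8637/10000
5 5 2039/2500
6 6 4033/5000
7 7 63/80
8 8 1881/2500
s(1y) = (1/(9741/10000) − 1)/(1) = 259/9741 ≈ 2.6589%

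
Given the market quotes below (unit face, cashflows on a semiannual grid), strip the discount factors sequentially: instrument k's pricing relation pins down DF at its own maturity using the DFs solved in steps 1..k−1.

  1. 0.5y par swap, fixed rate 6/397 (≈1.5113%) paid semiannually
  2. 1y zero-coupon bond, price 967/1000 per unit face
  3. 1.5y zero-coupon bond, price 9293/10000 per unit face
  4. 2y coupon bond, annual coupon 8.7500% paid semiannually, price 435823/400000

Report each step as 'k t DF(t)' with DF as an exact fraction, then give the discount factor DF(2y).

1 1/2 397/400
2 1 967/1000
3 3/2 9293/10000
4 2 2307/2500
DF(2y) = 2307/2500 ≈ 0.922800

step 1 [0.5y] swap r/2=3/397: DF=(1 − 3/397·(0))/(1+3/397) = 397/400 ≈ 0.992500
step 2 [1y] zero: DF = P = 967/1000 ≈ 0.967000
step 3 [1.5y] zero: DF = P = 9293/10000 ≈ 0.929300
step 4 [2y] bond c/2=7/160: DF=(435823/400000 − 7/160·(0.992500+0.967000+0.929300))/(1+7/160) = 2307/2500 ≈ 0.922800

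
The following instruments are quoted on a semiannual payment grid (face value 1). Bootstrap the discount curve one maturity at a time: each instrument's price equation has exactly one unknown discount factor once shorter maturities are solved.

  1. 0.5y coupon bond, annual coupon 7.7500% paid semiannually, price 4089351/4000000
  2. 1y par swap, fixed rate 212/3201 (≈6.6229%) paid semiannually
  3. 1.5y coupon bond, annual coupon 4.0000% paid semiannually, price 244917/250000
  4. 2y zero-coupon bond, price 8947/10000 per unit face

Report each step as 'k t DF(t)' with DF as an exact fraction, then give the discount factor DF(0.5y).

step 1 [0.5y] bond c/2=31/800: DF=(4089351/4000000 − 31/800·(0))/(1+31/800) = 4921/5000 ≈ 0.984200
step 2 [1y] swap r/2=106/3201: DF=(1 − 106/3201·(0.984200))/(1+106/3201) = 2341/2500 ≈ 0.936400
step 3 [1.5y] bond c/2=1/50: DF=(244917/250000 − 1/50·(0.984200+0.936400))/(1+1/50) = 2307/2500 ≈ 0.922800
step 4 [2y] zero: DF = P = 8947/10000 ≈ 0.894700

1 1/2 4921/5000
2 1 2341/2500
3 3/2 2307/2500
4 2 8947/10000
DF(0.5y) = 4921/5000 ≈ 0.984200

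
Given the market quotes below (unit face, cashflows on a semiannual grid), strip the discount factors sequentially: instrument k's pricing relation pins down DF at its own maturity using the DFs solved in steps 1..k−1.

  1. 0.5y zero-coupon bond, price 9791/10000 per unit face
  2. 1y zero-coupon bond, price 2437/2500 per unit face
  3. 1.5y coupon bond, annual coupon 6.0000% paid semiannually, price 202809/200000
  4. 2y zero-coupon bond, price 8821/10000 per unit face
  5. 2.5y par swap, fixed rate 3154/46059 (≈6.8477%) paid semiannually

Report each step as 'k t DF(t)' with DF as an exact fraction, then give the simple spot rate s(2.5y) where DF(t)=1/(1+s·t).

step 1 [0.5y] zero: DF = P = 9791/10000 ≈ 0.979100
step 2 [1y] zero: DF = P = 2437/2500 ≈ 0.974800
step 3 [1.5y] bond c/2=3/100: DF=(202809/200000 − 3/100·(0.979100+0.974800))/(1+3/100) = 2319/2500 ≈ 0.927600
step 4 [2y] zero: DF = P = 8821/10000 ≈ 0.882100
step 5 [2.5y] swap r/2=1577/46059: DF=(1 − 1577/46059·(0.979100+0.974800+0.927600+0.882100))/(1+1577/46059) = 8423/10000 ≈ 0.842300

1 1/2 9791/10000
2 1 2437/2500
3 3/2 2319/2500
4 2 8821/10000
5 5/2 8423/10000
s(2.5y) = (1/(8423/10000) − 1)/(5/2) = 3154/42115 ≈ 7.4890%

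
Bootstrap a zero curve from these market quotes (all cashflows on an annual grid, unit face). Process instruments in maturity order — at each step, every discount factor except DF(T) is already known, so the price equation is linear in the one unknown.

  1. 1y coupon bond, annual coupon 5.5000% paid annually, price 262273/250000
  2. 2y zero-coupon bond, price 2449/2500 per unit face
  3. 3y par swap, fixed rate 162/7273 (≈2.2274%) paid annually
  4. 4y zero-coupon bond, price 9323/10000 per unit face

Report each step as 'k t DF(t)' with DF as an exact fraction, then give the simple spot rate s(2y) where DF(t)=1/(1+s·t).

step 1 [1y] bond c/1=11/200: DF=(262273/250000 − 11/200·(0))/(1+11/200) = 1243/1250 ≈ 0.994400
step 2 [2y] zero: DF = P = 2449/2500 ≈ 0.979600
step 3 [3y] swap r/1=162/7273: DF=(1 − 162/7273·(0.994400+0.979600))/(1+162/7273) = 1169/1250 ≈ 0.935200
step 4 [4y] zero: DF = P = 9323/10000 ≈ 0.932300

1 1 1243/1250
2 2 2449/2500
3 3 1169/1250
4 4 9323/10000
s(2y) = (1/(2449/2500) − 1)/(2) = 51/4898 ≈ 1.0412%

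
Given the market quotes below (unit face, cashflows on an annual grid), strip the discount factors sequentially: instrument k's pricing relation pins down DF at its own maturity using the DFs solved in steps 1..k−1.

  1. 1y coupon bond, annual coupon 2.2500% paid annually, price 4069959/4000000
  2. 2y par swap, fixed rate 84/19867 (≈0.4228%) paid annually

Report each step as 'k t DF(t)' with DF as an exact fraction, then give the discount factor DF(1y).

step 1 [1y] bond c/1=9/400: DF=(4069959/4000000 − 9/400·(0))/(1+9/400) = 9951/10000 ≈ 0.995100
step 2 [2y] swap r/1=84/19867: DF=(1 − 84/19867·(0.995100))/(1+84/19867) = 2479/2500 ≈ 0.991600

1 1 9951/10000
2 2 2479/2500
DF(1y) = 9951/10000 ≈ 0.995100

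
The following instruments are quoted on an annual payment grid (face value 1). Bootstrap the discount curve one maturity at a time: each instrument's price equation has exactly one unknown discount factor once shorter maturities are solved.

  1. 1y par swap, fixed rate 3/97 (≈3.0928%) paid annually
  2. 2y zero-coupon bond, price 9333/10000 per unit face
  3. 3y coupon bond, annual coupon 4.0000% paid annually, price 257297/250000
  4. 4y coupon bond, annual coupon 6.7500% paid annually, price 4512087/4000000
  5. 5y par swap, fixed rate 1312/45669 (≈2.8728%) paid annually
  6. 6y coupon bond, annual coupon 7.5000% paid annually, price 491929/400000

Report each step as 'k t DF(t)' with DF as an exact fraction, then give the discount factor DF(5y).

1 1 97/100
2 2 9333/10000
3 3 2291/2500
4 4 549/625
5 5 543/625
6 6 4127/5000
DF(5y) = 543/625 ≈ 0.868800

step 1 [1y] swap r/1=3/97: DF=(1 − 3/97·(0))/(1+3/97) = 97/100 ≈ 0.970000
step 2 [2y] zero: DF = P = 9333/10000 ≈ 0.933300
step 3 [3y] bond c/1=1/25: DF=(257297/250000 − 1/25·(0.970000+0.933300))/(1+1/25) = 2291/2500 ≈ 0.916400
step 4 [4y] bond c/1=27/400: DF=(4512087/4000000 − 27/400·(0.970000+0.933300+0.916400))/(1+27/400) = 549/625 ≈ 0.878400
step 5 [5y] swap r/1=1312/45669: DF=(1 − 1312/45669·(0.970000+0.933300+0.916400+0.878400))/(1+1312/45669) = 543/625 ≈ 0.868800
step 6 [6y] bond c/1=3/40: DF=(491929/400000 − 3/40·(0.970000+0.933300+0.916400+0.878400+0.868800))/(1+3/40) = 4127/5000 ≈ 0.825400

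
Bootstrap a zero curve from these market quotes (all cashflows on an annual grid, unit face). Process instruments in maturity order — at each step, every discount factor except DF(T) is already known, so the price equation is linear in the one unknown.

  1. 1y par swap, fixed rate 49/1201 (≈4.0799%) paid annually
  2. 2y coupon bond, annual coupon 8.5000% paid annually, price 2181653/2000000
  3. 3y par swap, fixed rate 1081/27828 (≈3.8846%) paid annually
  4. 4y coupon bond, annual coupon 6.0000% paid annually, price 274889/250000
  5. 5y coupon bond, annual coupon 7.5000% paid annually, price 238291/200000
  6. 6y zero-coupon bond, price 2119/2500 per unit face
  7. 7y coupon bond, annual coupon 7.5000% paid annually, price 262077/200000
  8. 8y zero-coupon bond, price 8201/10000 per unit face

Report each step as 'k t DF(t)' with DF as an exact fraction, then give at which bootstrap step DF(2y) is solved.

step 1 [1y] swap r/1=49/1201: DF=(1 − 49/1201·(0))/(1+49/1201) = 1201/1250 ≈ 0.960800
step 2 [2y] bond c/1=17/200: DF=(2181653/2000000 − 17/200·(0.960800))/(1+17/200) = 9301/10000 ≈ 0.930100
step 3 [3y] swap r/1=1081/27828: DF=(1 − 1081/27828·(0.960800+0.930100))/(1+1081/27828) = 8919/10000 ≈ 0.891900
step 4 [4y] bond c/1=3/50: DF=(274889/250000 − 3/50·(0.960800+0.930100+0.891900))/(1+3/50) = 4399/5000 ≈ 0.879800
step 5 [5y] bond c/1=3/40: DF=(238291/200000 − 3/40·(0.960800+0.930100+0.891900+0.879800))/(1+3/40) = 533/625 ≈ 0.852800
step 6 [6y] zero: DF = P = 2119/2500 ≈ 0.847600
step 7 [7y] bond c/1=3/40: DF=(262077/200000 − 3/40·(0.960800+0.930100+0.891900+0.879800+0.852800+0.847600))/(1+3/40) = 528/625 ≈ 0.844800
step 8 [8y] zero: DF = P = 8201/10000 ≈ 0.820100

1 1 1201/1250
2 2 9301/10000
3 3 8919/10000
4 4 4399/5000
5 5 533/625
6 6 2119/2500
7 7 528/625
8 8 8201/10000
DF(2y) is solved at step 2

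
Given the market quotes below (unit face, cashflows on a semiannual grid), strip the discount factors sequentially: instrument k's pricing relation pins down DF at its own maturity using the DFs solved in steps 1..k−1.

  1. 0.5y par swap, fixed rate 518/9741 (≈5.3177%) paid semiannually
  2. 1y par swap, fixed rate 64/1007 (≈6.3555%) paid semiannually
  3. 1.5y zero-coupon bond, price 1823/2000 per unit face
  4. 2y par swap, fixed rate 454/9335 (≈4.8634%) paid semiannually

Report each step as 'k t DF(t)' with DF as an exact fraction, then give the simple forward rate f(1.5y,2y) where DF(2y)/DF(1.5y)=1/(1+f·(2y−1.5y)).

step 1 [0.5y] swap r/2=259/9741: DF=(1 − 259/9741·(0))/(1+259/9741) = 9741/10000 ≈ 0.974100
step 2 [1y] swap r/2=32/1007: DF=(1 − 32/1007·(0.974100))/(1+32/1007) = 587/625 ≈ 0.939200
step 3 [1.5y] zero: DF = P = 1823/2000 ≈ 0.911500
step 4 [2y] swap r/2=227/9335: DF=(1 − 227/9335·(0.974100+0.939200+0.911500))/(1+227/9335) = 2273/2500 ≈ 0.909200

1 1/2 9741/10000
2 1 587/625
3 3/2 1823/2000
4 2 2273/2500
f(1.5y,2y) = ((1823/2000)/(2273/2500) − 1)/(1/2) = 23/4546 ≈ 0.5059%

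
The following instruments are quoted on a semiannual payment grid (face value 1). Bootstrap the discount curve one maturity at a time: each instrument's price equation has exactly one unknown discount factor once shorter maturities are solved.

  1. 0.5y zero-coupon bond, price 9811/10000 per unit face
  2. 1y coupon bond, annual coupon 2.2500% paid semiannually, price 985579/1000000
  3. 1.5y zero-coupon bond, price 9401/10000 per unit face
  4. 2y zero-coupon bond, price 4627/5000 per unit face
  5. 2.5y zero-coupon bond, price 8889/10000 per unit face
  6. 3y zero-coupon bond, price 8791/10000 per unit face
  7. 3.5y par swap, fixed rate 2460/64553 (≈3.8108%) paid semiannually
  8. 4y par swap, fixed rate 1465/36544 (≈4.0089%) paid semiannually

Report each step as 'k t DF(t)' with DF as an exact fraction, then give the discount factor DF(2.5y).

1 1/2 9811/10000
2 1 9637/10000
3 3/2 9401/10000
4 2 4627/5000
5 5/2 8889/10000
6 3 8791/10000
7 7/2 877/1000
8 4 1707/2000
DF(2.5y) = 8889/10000 ≈ 0.888900

step 1 [0.5y] zero: DF = P = 9811/10000 ≈ 0.981100
step 2 [1y] bond c/2=9/800: DF=(985579/1000000 − 9/800·(0.981100))/(1+9/800) = 9637/10000 ≈ 0.963700
step 3 [1.5y] zero: DF = P = 9401/10000 ≈ 0.940100
step 4 [2y] zero: DF = P = 4627/5000 ≈ 0.925400
step 5 [2.5y] zero: DF = P = 8889/10000 ≈ 0.888900
step 6 [3y] zero: DF = P = 8791/10000 ≈ 0.879100
step 7 [3.5y] swap r/2=1230/64553: DF=(1 − 1230/64553·(0.981100+0.963700+0.940100+0.925400+0.888900+0.879100))/(1+1230/64553) = 877/1000 ≈ 0.877000
step 8 [4y] swap r/2=1465/73088: DF=(1 − 1465/73088·(0.981100+0.963700+0.940100+0.925400+0.888900+0.879100+0.877000))/(1+1465/73088) = 1707/2000 ≈ 0.853500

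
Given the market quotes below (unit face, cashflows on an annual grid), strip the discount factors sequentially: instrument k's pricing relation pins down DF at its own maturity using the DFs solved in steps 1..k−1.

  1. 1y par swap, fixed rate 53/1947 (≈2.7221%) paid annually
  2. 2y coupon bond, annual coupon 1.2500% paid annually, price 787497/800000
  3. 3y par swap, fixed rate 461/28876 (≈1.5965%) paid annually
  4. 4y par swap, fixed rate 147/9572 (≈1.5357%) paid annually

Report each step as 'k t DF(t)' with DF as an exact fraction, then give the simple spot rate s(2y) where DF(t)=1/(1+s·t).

1 1 1947/2000
2 2 4801/5000
3 3 9539/10000
4 4 2353/2500
s(2y) = (1/(4801/5000) − 1)/(2) = 199/9602 ≈ 2.0725%

step 1 [1y] swap r/1=53/1947: DF=(1 − 53/1947·(0))/(1+53/1947) = 1947/2000 ≈ 0.973500
step 2 [2y] bond c/1=1/80: DF=(787497/800000 − 1/80·(0.973500))/(1+1/80) = 4801/5000 ≈ 0.960200
step 3 [3y] swap r/1=461/28876: DF=(1 − 461/28876·(0.973500+0.960200))/(1+461/28876) = 9539/10000 ≈ 0.953900
step 4 [4y] swap r/1=147/9572: DF=(1 − 147/9572·(0.973500+0.960200+0.953900))/(1+147/9572) = 2353/2500 ≈ 0.941200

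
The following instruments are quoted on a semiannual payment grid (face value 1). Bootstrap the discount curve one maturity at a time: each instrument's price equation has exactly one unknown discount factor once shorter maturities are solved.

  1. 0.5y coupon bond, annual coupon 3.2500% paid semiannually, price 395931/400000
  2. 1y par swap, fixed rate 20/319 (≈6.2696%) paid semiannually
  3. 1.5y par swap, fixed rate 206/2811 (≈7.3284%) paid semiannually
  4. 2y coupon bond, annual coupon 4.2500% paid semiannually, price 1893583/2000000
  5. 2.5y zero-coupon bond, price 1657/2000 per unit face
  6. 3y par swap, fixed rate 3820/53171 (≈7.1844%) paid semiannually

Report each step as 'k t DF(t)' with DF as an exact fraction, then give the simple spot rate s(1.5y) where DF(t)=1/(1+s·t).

step 1 [0.5y] bond c/2=13/800: DF=(395931/400000 − 13/800·(0))/(1+13/800) = 487/500 ≈ 0.974000
step 2 [1y] swap r/2=10/319: DF=(1 − 10/319·(0.974000))/(1+10/319) = 47/50 ≈ 0.940000
step 3 [1.5y] swap r/2=103/2811: DF=(1 − 103/2811·(0.974000+0.940000))/(1+103/2811) = 897/1000 ≈ 0.897000
step 4 [2y] bond c/2=17/800: DF=(1893583/2000000 − 17/800·(0.974000+0.940000+0.897000))/(1+17/800) = 4343/5000 ≈ 0.868600
step 5 [2.5y] zero: DF = P = 1657/2000 ≈ 0.828500
step 6 [3y] swap r/2=1910/53171: DF=(1 − 1910/53171·(0.974000+0.940000+0.897000+0.868600+0.828500))/(1+1910/53171) = 809/1000 ≈ 0.809000

1 1/2 487/500
2 1 47/50
3 3/2 897/1000
4 2 4343/5000
5 5/2 1657/2000
6 3 809/1000
s(1.5y) = (1/(897/1000) − 1)/(3/2) = 206/2691 ≈ 7.6551%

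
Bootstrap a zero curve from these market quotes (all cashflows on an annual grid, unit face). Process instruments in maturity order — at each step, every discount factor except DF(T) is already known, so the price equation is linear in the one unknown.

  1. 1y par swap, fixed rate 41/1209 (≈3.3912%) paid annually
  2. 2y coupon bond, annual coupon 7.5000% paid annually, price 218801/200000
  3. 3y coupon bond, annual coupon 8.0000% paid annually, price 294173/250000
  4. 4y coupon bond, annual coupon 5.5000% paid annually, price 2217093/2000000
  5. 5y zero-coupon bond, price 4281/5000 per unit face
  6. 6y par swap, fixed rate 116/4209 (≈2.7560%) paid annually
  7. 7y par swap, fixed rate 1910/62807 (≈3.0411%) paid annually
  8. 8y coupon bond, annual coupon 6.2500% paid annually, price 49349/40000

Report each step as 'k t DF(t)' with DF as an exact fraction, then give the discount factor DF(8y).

step 1 [1y] swap r/1=41/1209: DF=(1 − 41/1209·(0))/(1+41/1209) = 1209/1250 ≈ 0.967200
step 2 [2y] bond c/1=3/40: DF=(218801/200000 − 3/40·(0.967200))/(1+3/40) = 4751/5000 ≈ 0.950200
step 3 [3y] bond c/1=2/25: DF=(294173/250000 − 2/25·(0.967200+0.950200))/(1+2/25) = 379/400 ≈ 0.947500
step 4 [4y] bond c/1=11/200: DF=(2217093/2000000 − 11/200·(0.967200+0.950200+0.947500))/(1+11/200) = 4507/5000 ≈ 0.901400
step 5 [5y] zero: DF = P = 4281/5000 ≈ 0.856200
step 6 [6y] swap r/1=116/4209: DF=(1 − 116/4209·(0.967200+0.950200+0.947500+0.901400+0.856200))/(1+116/4209) = 2123/2500 ≈ 0.849200
step 7 [7y] swap r/1=1910/62807: DF=(1 − 1910/62807·(0.967200+0.950200+0.947500+0.901400+0.856200+0.849200))/(1+1910/62807) = 809/1000 ≈ 0.809000
step 8 [8y] bond c/1=1/16: DF=(49349/40000 − 1/16·(0.967200+0.950200+0.947500+0.901400+0.856200+0.849200+0.809000))/(1+1/16) = 7917/10000 ≈ 0.791700

1 1 1209/1250
2 2 4751/5000
3 3 379/400
4 4 4507/5000
5 5 4281/5000
6 6 2123/2500
7 7 809/1000
8 8 7917/10000
DF(8y) = 7917/10000 ≈ 0.791700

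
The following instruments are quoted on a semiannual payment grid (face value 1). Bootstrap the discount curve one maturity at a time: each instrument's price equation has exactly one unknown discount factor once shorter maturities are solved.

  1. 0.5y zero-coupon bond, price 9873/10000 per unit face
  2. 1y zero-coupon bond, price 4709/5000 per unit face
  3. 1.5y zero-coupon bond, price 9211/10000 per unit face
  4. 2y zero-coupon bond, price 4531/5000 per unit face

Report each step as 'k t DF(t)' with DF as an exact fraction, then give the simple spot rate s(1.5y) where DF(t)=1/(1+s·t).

step 1 [0.5y] zero: DF = P = 9873/10000 ≈ 0.987300
step 2 [1y] zero: DF = P = 4709/5000 ≈ 0.941800
step 3 [1.5y] zero: DF = P = 9211/10000 ≈ 0.921100
step 4 [2y] zero: DF = P = 4531/5000 ≈ 0.906200

1 1/2 9873/10000
2 1 4709/5000
3 3/2 9211/10000
4 2 4531/5000
s(1.5y) = (1/(9211/10000) − 1)/(3/2) = 526/9211 ≈ 5.7106%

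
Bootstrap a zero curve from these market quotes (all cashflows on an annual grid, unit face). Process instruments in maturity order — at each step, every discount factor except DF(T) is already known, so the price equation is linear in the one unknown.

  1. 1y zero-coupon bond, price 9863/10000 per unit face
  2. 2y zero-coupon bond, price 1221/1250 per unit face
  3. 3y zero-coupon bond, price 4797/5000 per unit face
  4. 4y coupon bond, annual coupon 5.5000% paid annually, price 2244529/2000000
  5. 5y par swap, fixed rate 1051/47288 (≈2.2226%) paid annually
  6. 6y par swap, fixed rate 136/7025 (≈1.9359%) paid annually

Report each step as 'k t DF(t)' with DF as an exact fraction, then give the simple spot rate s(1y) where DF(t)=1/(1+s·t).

1 1 9863/10000
2 2 1221/1250
3 3 4797/5000
4 4 4557/5000
5 5 8949/10000
6 6 557/625
s(1y) = (1/(9863/10000) − 1)/(1) = 137/9863 ≈ 1.3890%

step 1 [1y] zero: DF = P = 9863/10000 ≈ 0.986300
step 2 [2y] zero: DF = P = 1221/1250 ≈ 0.976800
step 3 [3y] zero: DF = P = 4797/5000 ≈ 0.959400
step 4 [4y] bond c/1=11/200: DF=(2244529/2000000 − 11/200·(0.986300+0.976800+0.959400))/(1+11/200) = 4557/5000 ≈ 0.911400
step 5 [5y] swap r/1=1051/47288: DF=(1 − 1051/47288·(0.986300+0.976800+0.959400+0.911400))/(1+1051/47288) = 8949/10000 ≈ 0.894900
step 6 [6y] swap r/1=136/7025: DF=(1 − 136/7025·(0.986300+0.976800+0.959400+0.911400+0.894900))/(1+136/7025) = 557/625 ≈ 0.891200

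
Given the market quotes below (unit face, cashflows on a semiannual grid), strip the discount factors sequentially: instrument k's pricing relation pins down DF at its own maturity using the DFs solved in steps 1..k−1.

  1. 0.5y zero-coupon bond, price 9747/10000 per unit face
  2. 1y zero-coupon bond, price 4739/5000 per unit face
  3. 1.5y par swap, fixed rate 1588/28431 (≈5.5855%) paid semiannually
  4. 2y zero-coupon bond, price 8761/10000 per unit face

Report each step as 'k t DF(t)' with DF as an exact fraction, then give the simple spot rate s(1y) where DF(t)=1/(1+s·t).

1 1/2 9747/10000
2 1 4739/5000
3 3/2 4603/5000
4 2 8761/10000
s(1y) = (1/(4739/5000) − 1)/(1) = 261/4739 ≈ 5.5075%

step 1 [0.5y] zero: DF = P = 9747/10000 ≈ 0.974700
step 2 [1y] zero: DF = P = 4739/5000 ≈ 0.947800
step 3 [1.5y] swap r/2=794/28431: DF=(1 − 794/28431·(0.974700+0.947800))/(1+794/28431) = 4603/5000 ≈ 0.920600
step 4 [2y] zero: DF = P = 8761/10000 ≈ 0.876100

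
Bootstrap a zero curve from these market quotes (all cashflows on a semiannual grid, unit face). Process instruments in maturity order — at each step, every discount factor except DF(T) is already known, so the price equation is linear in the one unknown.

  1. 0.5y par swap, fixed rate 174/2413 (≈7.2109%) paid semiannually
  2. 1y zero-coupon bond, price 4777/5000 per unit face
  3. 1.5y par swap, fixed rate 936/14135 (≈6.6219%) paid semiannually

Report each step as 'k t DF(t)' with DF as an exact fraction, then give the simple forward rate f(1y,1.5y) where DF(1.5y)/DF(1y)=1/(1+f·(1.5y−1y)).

step 1 [0.5y] swap r/2=87/2413: DF=(1 − 87/2413·(0))/(1+87/2413) = 2413/2500 ≈ 0.965200
step 2 [1y] zero: DF = P = 4777/5000 ≈ 0.955400
step 3 [1.5y] swap r/2=468/14135: DF=(1 − 468/14135·(0.965200+0.955400))/(1+468/14135) = 1133/1250 ≈ 0.906400

1 1/2 2413/2500
2 1 4777/5000
3 3/2 1133/1250
f(1y,1.5y) = ((4777/5000)/(1133/1250) − 1)/(1/2) = 245/2266 ≈ 10.8120%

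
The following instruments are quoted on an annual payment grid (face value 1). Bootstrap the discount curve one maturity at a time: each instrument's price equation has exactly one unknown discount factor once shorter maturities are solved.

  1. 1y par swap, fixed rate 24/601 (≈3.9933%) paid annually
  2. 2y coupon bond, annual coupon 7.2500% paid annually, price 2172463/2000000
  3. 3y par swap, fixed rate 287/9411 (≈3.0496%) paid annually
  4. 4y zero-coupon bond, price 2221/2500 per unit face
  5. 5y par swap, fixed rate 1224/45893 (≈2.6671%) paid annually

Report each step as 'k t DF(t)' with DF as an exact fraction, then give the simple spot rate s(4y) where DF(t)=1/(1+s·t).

1 1 601/625
2 2 4739/5000
3 3 9139/10000
4 4 2221/2500
5 5 1097/1250
s(4y) = (1/(2221/2500) − 1)/(4) = 279/8884 ≈ 3.1405%

step 1 [1y] swap r/1=24/601: DF=(1 − 24/601·(0))/(1+24/601) = 601/625 ≈ 0.961600
step 2 [2y] bond c/1=29/400: DF=(2172463/2000000 − 29/400·(0.961600))/(1+29/400) = 4739/5000 ≈ 0.947800
step 3 [3y] swap r/1=287/9411: DF=(1 − 287/9411·(0.961600+0.947800))/(1+287/9411) = 9139/10000 ≈ 0.913900
step 4 [4y] zero: DF = P = 2221/2500 ≈ 0.888400
step 5 [5y] swap r/1=1224/45893: DF=(1 − 1224/45893·(0.961600+0.947800+0.913900+0.888400))/(1+1224/45893) = 1097/1250 ≈ 0.877600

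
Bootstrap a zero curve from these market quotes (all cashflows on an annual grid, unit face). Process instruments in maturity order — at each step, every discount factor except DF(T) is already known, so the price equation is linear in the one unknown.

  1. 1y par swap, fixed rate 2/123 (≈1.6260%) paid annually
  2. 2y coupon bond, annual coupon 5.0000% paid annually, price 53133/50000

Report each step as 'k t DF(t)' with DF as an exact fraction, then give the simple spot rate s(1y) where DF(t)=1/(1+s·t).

1 1 123/125
2 2 2413/2500
s(1y) = (1/(123/125) − 1)/(1) = 2/123 ≈ 1.6260%

step 1 [1y] swap r/1=2/123: DF=(1 − 2/123·(0))/(1+2/123) = 123/125 ≈ 0.984000
step 2 [2y] bond c/1=1/20: DF=(53133/50000 − 1/20·(0.984000))/(1+1/20) = 2413/2500 ≈ 0.965200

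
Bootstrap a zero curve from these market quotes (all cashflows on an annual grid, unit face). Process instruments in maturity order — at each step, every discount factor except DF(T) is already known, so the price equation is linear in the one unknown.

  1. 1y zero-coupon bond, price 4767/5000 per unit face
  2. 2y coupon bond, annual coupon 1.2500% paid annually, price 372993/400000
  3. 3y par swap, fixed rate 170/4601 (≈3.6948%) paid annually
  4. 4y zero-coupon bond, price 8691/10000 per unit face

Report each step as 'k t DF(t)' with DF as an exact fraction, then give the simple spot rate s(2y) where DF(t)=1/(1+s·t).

step 1 [1y] zero: DF = P = 4767/5000 ≈ 0.953400
step 2 [2y] bond c/1=1/80: DF=(372993/400000 − 1/80·(0.953400))/(1+1/80) = 2273/2500 ≈ 0.909200
step 3 [3y] swap r/1=170/4601: DF=(1 − 170/4601·(0.953400+0.909200))/(1+170/4601) = 449/500 ≈ 0.898000
step 4 [4y] zero: DF = P = 8691/10000 ≈ 0.869100

1 1 4767/5000
2 2 2273/2500
3 3 449/500
4 4 8691/10000
s(2y) = (1/(2273/2500) − 1)/(2) = 227/4546 ≈ 4.9934%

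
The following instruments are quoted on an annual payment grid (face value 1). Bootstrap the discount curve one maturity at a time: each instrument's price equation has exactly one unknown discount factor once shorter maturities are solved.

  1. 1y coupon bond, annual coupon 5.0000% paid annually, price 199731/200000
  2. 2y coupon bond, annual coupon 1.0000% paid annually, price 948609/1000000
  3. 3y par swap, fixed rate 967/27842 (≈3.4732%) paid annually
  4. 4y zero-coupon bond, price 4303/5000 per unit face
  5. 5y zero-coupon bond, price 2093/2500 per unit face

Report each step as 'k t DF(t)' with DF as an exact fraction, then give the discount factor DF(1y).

step 1 [1y] bond c/1=1/20: DF=(199731/200000 − 1/20·(0))/(1+1/20) = 9511/10000 ≈ 0.951100
step 2 [2y] bond c/1=1/100: DF=(948609/1000000 − 1/100·(0.951100))/(1+1/100) = 4649/5000 ≈ 0.929800
step 3 [3y] swap r/1=967/27842: DF=(1 − 967/27842·(0.951100+0.929800))/(1+967/27842) = 9033/10000 ≈ 0.903300
step 4 [4y] zero: DF = P = 4303/5000 ≈ 0.860600
step 5 [5y] zero: DF = P = 2093/2500 ≈ 0.837200

1 1 9511/10000
2 2 4649/5000
3 3 9033/10000
4 4 4303/5000
5 5 2093/2500
DF(1y) = 9511/10000 ≈ 0.951100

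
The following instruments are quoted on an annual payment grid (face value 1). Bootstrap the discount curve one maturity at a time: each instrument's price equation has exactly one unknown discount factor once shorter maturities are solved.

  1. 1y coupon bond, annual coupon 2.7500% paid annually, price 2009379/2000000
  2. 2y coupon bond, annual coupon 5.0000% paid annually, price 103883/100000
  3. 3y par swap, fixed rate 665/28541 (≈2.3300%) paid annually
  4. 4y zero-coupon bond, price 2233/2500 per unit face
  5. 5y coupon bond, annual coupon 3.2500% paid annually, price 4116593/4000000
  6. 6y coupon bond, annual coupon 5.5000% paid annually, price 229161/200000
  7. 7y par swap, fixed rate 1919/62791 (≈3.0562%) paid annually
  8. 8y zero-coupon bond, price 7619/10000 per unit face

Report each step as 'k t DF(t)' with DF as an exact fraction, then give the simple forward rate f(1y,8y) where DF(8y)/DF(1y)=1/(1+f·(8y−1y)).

step 1 [1y] bond c/1=11/400: DF=(2009379/2000000 − 11/400·(0))/(1+11/400) = 4889/5000 ≈ 0.977800
step 2 [2y] bond c/1=1/20: DF=(103883/100000 − 1/20·(0.977800))/(1+1/20) = 2357/2500 ≈ 0.942800
step 3 [3y] swap r/1=665/28541: DF=(1 − 665/28541·(0.977800+0.942800))/(1+665/28541) = 1867/2000 ≈ 0.933500
step 4 [4y] zero: DF = P = 2233/2500 ≈ 0.893200
step 5 [5y] bond c/1=13/400: DF=(4116593/4000000 − 13/400·(0.977800+0.942800+0.933500+0.893200))/(1+13/400) = 2197/2500 ≈ 0.878800
step 6 [6y] bond c/1=11/200: DF=(229161/200000 − 11/200·(0.977800+0.942800+0.933500+0.893200+0.878800))/(1+11/200) = 8449/10000 ≈ 0.844900
step 7 [7y] swap r/1=1919/62791: DF=(1 − 1919/62791·(0.977800+0.942800+0.933500+0.893200+0.878800+0.844900))/(1+1919/62791) = 8081/10000 ≈ 0.808100
step 8 [8y] zero: DF = P = 7619/10000 ≈ 0.761900

1 1 4889/5000
2 2 2357/2500
3 3 1867/2000
4 4 2233/2500
5 5 2197/2500
6 6 8449/10000
7 7 8081/10000
8 8 7619/10000
f(1y,8y) = ((4889/5000)/(7619/10000) − 1)/(7) = 2159/53333 ≈ 4.0482%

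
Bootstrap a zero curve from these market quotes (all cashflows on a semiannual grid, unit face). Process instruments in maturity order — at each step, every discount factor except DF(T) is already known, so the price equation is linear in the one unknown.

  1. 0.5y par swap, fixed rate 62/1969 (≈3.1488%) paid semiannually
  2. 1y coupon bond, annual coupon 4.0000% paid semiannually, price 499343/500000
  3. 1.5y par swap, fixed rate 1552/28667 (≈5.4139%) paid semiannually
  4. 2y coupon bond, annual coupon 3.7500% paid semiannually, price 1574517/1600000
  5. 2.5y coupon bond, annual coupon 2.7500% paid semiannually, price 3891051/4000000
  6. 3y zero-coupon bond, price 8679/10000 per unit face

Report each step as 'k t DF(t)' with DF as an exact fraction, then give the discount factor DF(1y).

1 1/2 1969/2000
2 1 4799/5000
3 3/2 1153/1250
4 2 2283/2500
5 5/2 9083/10000
6 3 8679/10000
DF(1y) = 4799/5000 ≈ 0.959800

step 1 [0.5y] swap r/2=31/1969: DF=(1 − 31/1969·(0))/(1+31/1969) = 1969/2000 ≈ 0.984500
step 2 [1y] bond c/2=1/50: DF=(499343/500000 − 1/50·(0.984500))/(1+1/50) = 4799/5000 ≈ 0.959800
step 3 [1.5y] swap r/2=776/28667: DF=(1 − 776/28667·(0.984500+0.959800))/(1+776/28667) = 1153/1250 ≈ 0.922400
step 4 [2y] bond c/2=3/160: DF=(1574517/1600000 − 3/160·(0.984500+0.959800+0.922400))/(1+3/160) = 2283/2500 ≈ 0.913200
step 5 [2.5y] bond c/2=11/800: DF=(3891051/4000000 − 11/800·(0.984500+0.959800+0.922400+0.913200))/(1+11/800) = 9083/10000 ≈ 0.908300
step 6 [3y] zero: DF = P = 8679/10000 ≈ 0.867900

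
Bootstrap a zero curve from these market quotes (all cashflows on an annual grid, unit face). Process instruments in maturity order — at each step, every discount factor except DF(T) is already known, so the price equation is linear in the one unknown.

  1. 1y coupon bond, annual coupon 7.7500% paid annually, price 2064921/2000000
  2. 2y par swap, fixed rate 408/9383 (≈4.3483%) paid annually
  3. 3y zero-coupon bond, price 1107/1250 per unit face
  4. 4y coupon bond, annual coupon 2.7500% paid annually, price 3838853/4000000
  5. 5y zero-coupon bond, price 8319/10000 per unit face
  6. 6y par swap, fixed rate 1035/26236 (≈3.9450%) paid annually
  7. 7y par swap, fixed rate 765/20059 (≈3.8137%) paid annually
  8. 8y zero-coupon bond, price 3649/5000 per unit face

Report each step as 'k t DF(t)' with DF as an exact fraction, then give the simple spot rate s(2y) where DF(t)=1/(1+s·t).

1 1 4791/5000
2 2 574/625
3 3 1107/1250
4 4 8601/10000
5 5 8319/10000
6 6 793/1000
7 7 1541/2000
8 8 3649/5000
s(2y) = (1/(574/625) − 1)/(2) = 51/1148 ≈ 4.4425%

step 1 [1y] bond c/1=31/400: DF=(2064921/2000000 − 31/400·(0))/(1+31/400) = 4791/5000 ≈ 0.958200
step 2 [2y] swap r/1=408/9383: DF=(1 − 408/9383·(0.958200))/(1+408/9383) = 574/625 ≈ 0.918400
step 3 [3y] zero: DF = P = 1107/1250 ≈ 0.885600
step 4 [4y] bond c/1=11/400: DF=(3838853/4000000 − 11/400·(0.958200+0.918400+0.885600))/(1+11/400) = 8601/10000 ≈ 0.860100
step 5 [5y] zero: DF = P = 8319/10000 ≈ 0.831900
step 6 [6y] swap r/1=1035/26236: DF=(1 − 1035/26236·(0.958200+0.918400+0.885600+0.860100+0.831900))/(1+1035/26236) = 793/1000 ≈ 0.793000
step 7 [7y] swap r/1=765/20059: DF=(1 − 765/20059·(0.958200+0.918400+0.885600+0.860100+0.831900+0.793000))/(1+765/20059) = 1541/2000 ≈ 0.770500
step 8 [8y] zero: DF = P = 3649/5000 ≈ 0.729800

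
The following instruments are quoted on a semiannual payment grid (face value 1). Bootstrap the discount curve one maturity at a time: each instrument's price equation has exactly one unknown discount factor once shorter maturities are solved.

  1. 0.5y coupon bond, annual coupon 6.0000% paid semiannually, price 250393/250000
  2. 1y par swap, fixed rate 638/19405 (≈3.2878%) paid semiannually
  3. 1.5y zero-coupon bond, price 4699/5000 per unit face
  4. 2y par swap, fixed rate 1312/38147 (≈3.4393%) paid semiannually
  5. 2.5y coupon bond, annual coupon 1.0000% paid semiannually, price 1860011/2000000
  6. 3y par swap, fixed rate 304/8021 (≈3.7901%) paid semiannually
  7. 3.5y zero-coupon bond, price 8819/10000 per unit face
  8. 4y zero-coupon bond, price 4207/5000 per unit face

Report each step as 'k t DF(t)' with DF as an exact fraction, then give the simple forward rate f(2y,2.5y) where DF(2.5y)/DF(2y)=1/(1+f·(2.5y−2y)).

step 1 [0.5y] bond c/2=3/100: DF=(250393/250000 − 3/100·(0))/(1+3/100) = 2431/2500 ≈ 0.972400
step 2 [1y] swap r/2=319/19405: DF=(1 − 319/19405·(0.972400))/(1+319/19405) = 9681/10000 ≈ 0.968100
step 3 [1.5y] zero: DF = P = 4699/5000 ≈ 0.939800
step 4 [2y] swap r/2=656/38147: DF=(1 − 656/38147·(0.972400+0.968100+0.939800))/(1+656/38147) = 584/625 ≈ 0.934400
step 5 [2.5y] bond c/2=1/200: DF=(1860011/2000000 − 1/200·(0.972400+0.968100+0.939800+0.934400))/(1+1/200) = 1133/1250 ≈ 0.906400
step 6 [3y] swap r/2=152/8021: DF=(1 − 152/8021·(0.972400+0.968100+0.939800+0.934400+0.906400))/(1+152/8021) = 1117/1250 ≈ 0.893600
step 7 [3.5y] zero: DF = P = 8819/10000 ≈ 0.881900
step 8 [4y] zero: DF = P = 4207/5000 ≈ 0.841400

1 1/2 2431/2500
2 1 9681/10000
3 3/2 4699/5000
4 2 584/625
5 5/2 1133/1250
6 3 1117/1250
7 7/2 8819/10000
8 4 4207/5000
f(2y,2.5y) = ((584/625)/(1133/1250) − 1)/(1/2) = 70/1133 ≈ 6.1783%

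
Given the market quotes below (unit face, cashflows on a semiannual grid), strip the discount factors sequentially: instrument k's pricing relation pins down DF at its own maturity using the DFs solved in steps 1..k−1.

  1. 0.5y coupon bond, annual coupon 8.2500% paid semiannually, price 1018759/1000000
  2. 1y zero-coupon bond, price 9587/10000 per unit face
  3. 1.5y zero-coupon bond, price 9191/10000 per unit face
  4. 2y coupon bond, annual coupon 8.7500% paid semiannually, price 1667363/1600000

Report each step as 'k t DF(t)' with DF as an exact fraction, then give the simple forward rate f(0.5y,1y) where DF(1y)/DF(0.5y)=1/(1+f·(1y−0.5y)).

1 1/2 1223/1250
2 1 9587/10000
3 3/2 9191/10000
4 2 8787/10000
f(0.5y,1y) = ((1223/1250)/(9587/10000) − 1)/(1/2) = 394/9587 ≈ 4.1097%

step 1 [0.5y] bond c/2=33/800: DF=(1018759/1000000 − 33/800·(0))/(1+33/800) = 1223/1250 ≈ 0.978400
step 2 [1y] zero: DF = P = 9587/10000 ≈ 0.958700
step 3 [1.5y] zero: DF = P = 9191/10000 ≈ 0.919100
step 4 [2y] bond c/2=7/160: DF=(1667363/1600000 − 7/160·(0.978400+0.958700+0.919100))/(1+7/160) = 8787/10000 ≈ 0.878700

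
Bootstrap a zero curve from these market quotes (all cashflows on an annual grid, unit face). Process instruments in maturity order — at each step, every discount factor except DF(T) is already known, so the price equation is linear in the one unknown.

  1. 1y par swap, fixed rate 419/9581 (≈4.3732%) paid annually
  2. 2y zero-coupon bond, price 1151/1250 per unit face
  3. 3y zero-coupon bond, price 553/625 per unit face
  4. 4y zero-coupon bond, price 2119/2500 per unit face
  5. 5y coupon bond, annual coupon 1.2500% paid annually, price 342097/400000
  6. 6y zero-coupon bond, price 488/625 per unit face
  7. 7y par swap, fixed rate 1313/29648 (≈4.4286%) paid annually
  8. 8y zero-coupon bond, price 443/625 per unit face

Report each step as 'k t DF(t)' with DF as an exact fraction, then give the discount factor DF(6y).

1 1 9581/10000
2 2 1151/1250
3 3 553/625
4 4 2119/2500
5 5 8001/10000
6 6 488/625
7 7 3687/5000
8 8 443/625
DF(6y) = 488/625 ≈ 0.780800

step 1 [1y] swap r/1=419/9581: DF=(1 − 419/9581·(0))/(1+419/9581) = 9581/10000 ≈ 0.958100
step 2 [2y] zero: DF = P = 1151/1250 ≈ 0.920800
step 3 [3y] zero: DF = P = 553/625 ≈ 0.884800
step 4 [4y] zero: DF = P = 2119/2500 ≈ 0.847600
step 5 [5y] bond c/1=1/80: DF=(342097/400000 − 1/80·(0.958100+0.920800+0.884800+0.847600))/(1+1/80) = 8001/10000 ≈ 0.800100
step 6 [6y] zero: DF = P = 488/625 ≈ 0.780800
step 7 [7y] swap r/1=1313/29648: DF=(1 − 1313/29648·(0.958100+0.920800+0.884800+0.847600+0.800100+0.780800))/(1+1313/29648) = 3687/5000 ≈ 0.737400
step 8 [8y] zero: DF = P = 443/625 ≈ 0.708800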